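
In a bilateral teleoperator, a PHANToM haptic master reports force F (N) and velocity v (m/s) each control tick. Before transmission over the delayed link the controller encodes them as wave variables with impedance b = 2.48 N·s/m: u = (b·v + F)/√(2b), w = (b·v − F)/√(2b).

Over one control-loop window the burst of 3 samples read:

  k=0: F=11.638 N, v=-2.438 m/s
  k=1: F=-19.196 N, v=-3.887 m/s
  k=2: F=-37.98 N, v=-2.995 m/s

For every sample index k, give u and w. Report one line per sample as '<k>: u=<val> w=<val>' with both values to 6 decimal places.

k=0: b·v=2.48×(-2.438)=-6.046240; √(2b)=2.227106; u=(-6.046240+11.638)/2.227106=2.510774, w=(-6.046240−11.638)/2.227106=-7.940458
k=1: b·v=2.48×(-3.887)=-9.639760; √(2b)=2.227106; u=(-9.639760+(-19.196))/2.227106=-12.947638, w=(-9.639760−(-19.196))/2.227106=4.290878
k=2: b·v=2.48×(-2.995)=-7.427600; √(2b)=2.227106; u=(-7.427600+(-37.98))/2.227106=-20.388614, w=(-7.427600−(-37.98))/2.227106=13.718433

0: u=2.510774 w=-7.940458
1: u=-12.947638 w=4.290878
2: u=-20.388614 w=13.718433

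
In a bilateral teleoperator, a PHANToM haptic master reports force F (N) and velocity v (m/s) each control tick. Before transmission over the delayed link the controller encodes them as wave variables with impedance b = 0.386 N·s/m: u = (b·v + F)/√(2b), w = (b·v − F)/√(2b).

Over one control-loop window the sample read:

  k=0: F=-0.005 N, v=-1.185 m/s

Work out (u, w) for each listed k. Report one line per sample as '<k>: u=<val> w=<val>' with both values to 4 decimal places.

k=0: b·v=0.386×(-1.185)=-0.4574; √(2b)=0.8786; u=(-0.4574+(-0.005))/0.8786=-0.5263, w=(-0.4574−(-0.005))/0.8786=-0.5149

0: u=-0.5263 w=-0.5149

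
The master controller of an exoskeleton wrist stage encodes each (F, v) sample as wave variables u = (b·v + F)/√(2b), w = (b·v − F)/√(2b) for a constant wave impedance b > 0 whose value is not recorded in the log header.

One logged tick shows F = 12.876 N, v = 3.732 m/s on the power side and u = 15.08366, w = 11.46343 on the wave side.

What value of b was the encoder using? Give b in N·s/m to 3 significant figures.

b = 25.3 N·s/m

u + w = 26.54709;  u + w = √(2b)·v, so √(2b) = 26.54709/3.732 = 7.11337.
b = (√(2b))²/2 = 50.60001/2 = 25.30000.
(Check via u − w = 2F/√(2b): u − w = 3.62023, 2F/√(2b) = 3.62023.)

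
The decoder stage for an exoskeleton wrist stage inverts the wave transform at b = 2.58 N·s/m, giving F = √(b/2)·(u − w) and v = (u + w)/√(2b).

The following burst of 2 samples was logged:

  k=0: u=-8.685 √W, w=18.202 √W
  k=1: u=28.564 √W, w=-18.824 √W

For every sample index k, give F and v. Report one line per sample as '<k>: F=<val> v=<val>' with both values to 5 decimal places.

0: F=-30.53776 v=4.18963
1: F=53.82242 v=4.28780

k=0: u−w=-26.88700, u+w=9.51700; √(b/2)=1.13578, √(2b)=2.27156; F=1.13578×(-26.887)=-30.53776, v=9.51700/2.27156=4.18963
k=1: u−w=47.38800, u+w=9.74000; √(b/2)=1.13578, √(2b)=2.27156; F=1.13578×47.388=53.82242, v=9.74000/2.27156=4.28780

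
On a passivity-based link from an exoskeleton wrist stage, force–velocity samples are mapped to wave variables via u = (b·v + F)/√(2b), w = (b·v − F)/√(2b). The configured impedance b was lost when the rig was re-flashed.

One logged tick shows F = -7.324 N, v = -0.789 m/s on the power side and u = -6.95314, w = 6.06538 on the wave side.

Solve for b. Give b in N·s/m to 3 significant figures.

u + w = -0.88776;  u + w = √(2b)·v, so √(2b) = -0.88776/(-0.789) = 1.12517.
b = (√(2b))²/2 = 1.26601/2 = 0.63301.
(Check via u − w = 2F/√(2b): u − w = -13.01852, 2F/√(2b) = -13.01846.)

b = 0.633 N·s/m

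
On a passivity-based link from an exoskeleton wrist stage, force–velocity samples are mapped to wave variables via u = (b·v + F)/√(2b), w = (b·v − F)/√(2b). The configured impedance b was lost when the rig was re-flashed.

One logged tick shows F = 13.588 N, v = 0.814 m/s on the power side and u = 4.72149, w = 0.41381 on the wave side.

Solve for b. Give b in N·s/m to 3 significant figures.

u + w = 5.1353;  u + w = √(2b)·v, so √(2b) = 5.1353/0.814 = 6.3087.
b = (√(2b))²/2 = 39.8000/2 = 19.9000.
(Check via u − w = 2F/√(2b): u − w = 4.3077, 2F/√(2b) = 4.3077.)

b = 19.9 N·s/m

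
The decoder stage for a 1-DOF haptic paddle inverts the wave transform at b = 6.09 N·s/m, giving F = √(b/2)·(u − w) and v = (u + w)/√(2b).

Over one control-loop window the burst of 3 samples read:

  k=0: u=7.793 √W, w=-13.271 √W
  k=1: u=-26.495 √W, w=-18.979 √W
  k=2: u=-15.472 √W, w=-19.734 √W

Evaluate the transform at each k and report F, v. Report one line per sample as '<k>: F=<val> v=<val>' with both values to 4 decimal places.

k=0: u−w=21.0640, u+w=-5.4780; √(b/2)=1.7450, √(2b)=3.4900; F=1.7450×21.064=36.7565, v=-5.4780/3.4900=-1.5696
k=1: u−w=-7.5160, u+w=-45.4740; √(b/2)=1.7450, √(2b)=3.4900; F=1.7450×(-7.516)=-13.1154, v=-45.4740/3.4900=-13.0299
k=2: u−w=4.2620, u+w=-35.2060; √(b/2)=1.7450, √(2b)=3.4900; F=1.7450×4.262=7.4372, v=-35.2060/3.4900=-10.0877

0: F=36.7565 v=-1.5696
1: F=-13.1154 v=-13.0299
2: F=7.4372 v=-10.0877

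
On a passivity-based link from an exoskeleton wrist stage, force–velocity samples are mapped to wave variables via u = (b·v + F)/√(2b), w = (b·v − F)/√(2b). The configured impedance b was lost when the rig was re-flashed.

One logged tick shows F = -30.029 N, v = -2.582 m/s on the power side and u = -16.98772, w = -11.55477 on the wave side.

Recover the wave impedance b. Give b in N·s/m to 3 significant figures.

b = 61.1 N·s/m

u + w = -28.5425;  u + w = √(2b)·v, so √(2b) = -28.5425/(-2.582) = 11.0544.
b = (√(2b))²/2 = 122.2000/2 = 61.1000.
(Check via u − w = 2F/√(2b): u − w = -5.4329, 2F/√(2b) = -5.4329.)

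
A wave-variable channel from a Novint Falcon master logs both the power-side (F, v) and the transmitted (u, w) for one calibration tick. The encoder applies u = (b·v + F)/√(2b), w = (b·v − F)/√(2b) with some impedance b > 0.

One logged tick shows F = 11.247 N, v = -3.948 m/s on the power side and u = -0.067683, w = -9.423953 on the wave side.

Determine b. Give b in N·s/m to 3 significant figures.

b = 2.89 N·s/m

u + w = -9.491636;  u + w = √(2b)·v, so √(2b) = -9.491636/(-3.948) = 2.404163.
b = (√(2b))²/2 = 5.780000/2 = 2.890000.
(Check via u − w = 2F/√(2b): u − w = 9.356270, 2F/√(2b) = 9.356270.)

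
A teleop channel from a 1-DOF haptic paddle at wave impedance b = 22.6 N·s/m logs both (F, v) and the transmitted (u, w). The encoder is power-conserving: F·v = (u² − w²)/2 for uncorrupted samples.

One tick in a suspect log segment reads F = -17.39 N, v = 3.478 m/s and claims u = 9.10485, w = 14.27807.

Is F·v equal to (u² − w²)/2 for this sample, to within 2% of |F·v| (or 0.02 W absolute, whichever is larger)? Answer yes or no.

yes

F·v = (-17.39)×3.478 = -60.48242 W.
(u² − w²)/2 = (82.89829 − 203.86328)/2 = -60.48249 W.
|Δ| = 0.00007;  2% of max(1, |F·v|) = 1.20965.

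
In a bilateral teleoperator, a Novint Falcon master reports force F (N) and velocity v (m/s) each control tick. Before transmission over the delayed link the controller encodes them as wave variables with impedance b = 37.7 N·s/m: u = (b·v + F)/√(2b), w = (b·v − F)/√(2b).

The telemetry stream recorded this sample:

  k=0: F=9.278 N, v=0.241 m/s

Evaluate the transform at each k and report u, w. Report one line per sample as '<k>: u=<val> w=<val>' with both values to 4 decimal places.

k=0: b·v=37.7×0.241=9.0857; √(2b)=8.6833; u=(9.0857+9.278)/8.6833=2.1148, w=(9.0857−9.278)/8.6833=-0.0221

0: u=2.1148 w=-0.0221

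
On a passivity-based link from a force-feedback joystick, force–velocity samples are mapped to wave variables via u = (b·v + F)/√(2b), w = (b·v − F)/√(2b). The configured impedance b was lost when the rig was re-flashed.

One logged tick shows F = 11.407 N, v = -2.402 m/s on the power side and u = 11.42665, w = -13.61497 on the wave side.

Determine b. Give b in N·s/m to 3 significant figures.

b = 0.415 N·s/m

u + w = -2.18832;  u + w = √(2b)·v, so √(2b) = -2.18832/(-2.402) = 0.91104.
b = (√(2b))²/2 = 0.83000/2 = 0.41500.
(Check via u − w = 2F/√(2b): u − w = 25.04162, 2F/√(2b) = 25.04169.)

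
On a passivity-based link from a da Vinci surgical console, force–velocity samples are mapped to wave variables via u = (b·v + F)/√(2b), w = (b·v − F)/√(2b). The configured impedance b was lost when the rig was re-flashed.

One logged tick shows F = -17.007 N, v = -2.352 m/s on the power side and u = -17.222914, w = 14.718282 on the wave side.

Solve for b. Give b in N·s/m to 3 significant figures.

b = 0.567 N·s/m

u + w = -2.504632;  u + w = √(2b)·v, so √(2b) = -2.504632/(-2.352) = 1.064895.
b = (√(2b))²/2 = 1.134000/2 = 0.567000.
(Check via u − w = 2F/√(2b): u − w = -31.941196, 2F/√(2b) = -31.941191.)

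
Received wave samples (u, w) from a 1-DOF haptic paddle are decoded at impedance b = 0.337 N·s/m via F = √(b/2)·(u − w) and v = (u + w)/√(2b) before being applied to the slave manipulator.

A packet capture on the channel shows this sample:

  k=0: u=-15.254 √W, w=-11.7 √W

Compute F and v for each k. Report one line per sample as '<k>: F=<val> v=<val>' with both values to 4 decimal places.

k=0: u−w=-3.5540, u+w=-26.9540; √(b/2)=0.4105, √(2b)=0.8210; F=0.4105×(-3.554)=-1.4589, v=-26.9540/0.8210=-32.8317

0: F=-1.4589 v=-32.8317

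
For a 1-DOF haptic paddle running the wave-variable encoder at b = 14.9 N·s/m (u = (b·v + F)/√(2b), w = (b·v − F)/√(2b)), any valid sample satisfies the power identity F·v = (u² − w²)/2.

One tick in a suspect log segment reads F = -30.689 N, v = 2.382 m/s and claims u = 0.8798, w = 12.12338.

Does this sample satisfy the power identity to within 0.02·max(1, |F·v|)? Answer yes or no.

F·v = (-30.689)×2.382 = -73.1012 W.
(u² − w²)/2 = (0.7740 − 146.9763)/2 = -73.1011 W.
|Δ| = 0.0001;  2% of max(1, |F·v|) = 1.4620.

yes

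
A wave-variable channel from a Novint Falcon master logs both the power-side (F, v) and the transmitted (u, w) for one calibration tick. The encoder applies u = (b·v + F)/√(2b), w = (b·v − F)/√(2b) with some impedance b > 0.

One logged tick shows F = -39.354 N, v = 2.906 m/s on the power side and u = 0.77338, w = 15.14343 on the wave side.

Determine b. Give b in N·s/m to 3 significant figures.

u + w = 15.9168;  u + w = √(2b)·v, so √(2b) = 15.9168/2.906 = 5.4772.
b = (√(2b))²/2 = 30.0000/2 = 15.0000.
(Check via u − w = 2F/√(2b): u − w = -14.3701, 2F/√(2b) = -14.3701.)

b = 15 N·s/m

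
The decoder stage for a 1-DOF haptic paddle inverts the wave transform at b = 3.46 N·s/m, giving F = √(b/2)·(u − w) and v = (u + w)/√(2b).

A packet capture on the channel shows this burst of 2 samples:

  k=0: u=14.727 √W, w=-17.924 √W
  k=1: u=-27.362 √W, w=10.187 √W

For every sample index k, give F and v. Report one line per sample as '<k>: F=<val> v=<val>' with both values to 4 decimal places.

0: F=42.9457 v=-1.2153
1: F=-49.3880 v=-6.5290

k=0: u−w=32.6510, u+w=-3.1970; √(b/2)=1.3153, √(2b)=2.6306; F=1.3153×32.651=42.9457, v=-3.1970/2.6306=-1.2153
k=1: u−w=-37.5490, u+w=-17.1750; √(b/2)=1.3153, √(2b)=2.6306; F=1.3153×(-37.549)=-49.3880, v=-17.1750/2.6306=-6.5290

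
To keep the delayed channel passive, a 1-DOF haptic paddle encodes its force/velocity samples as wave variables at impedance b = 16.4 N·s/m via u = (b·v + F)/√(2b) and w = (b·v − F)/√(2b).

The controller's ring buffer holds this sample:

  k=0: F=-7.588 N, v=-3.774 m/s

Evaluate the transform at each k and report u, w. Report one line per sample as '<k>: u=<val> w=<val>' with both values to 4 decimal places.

k=0: b·v=16.4×(-3.774)=-61.8936; √(2b)=5.7271; u=(-61.8936+(-7.588))/5.7271=-12.1320, w=(-61.8936−(-7.588))/5.7271=-9.4822

0: u=-12.1320 w=-9.4822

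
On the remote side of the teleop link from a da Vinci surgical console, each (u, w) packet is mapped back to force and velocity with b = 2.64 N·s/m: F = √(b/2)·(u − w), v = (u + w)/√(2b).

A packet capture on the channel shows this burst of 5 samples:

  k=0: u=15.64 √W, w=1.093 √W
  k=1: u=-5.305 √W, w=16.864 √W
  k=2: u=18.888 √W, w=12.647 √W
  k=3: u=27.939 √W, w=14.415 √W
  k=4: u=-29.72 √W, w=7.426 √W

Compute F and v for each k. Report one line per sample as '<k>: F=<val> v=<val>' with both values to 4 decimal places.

k=0: u−w=14.5470, u+w=16.7330; √(b/2)=1.1489, √(2b)=2.2978; F=1.1489×14.547=16.7132, v=16.7330/2.2978=7.2821
k=1: u−w=-22.1690, u+w=11.5590; √(b/2)=1.1489, √(2b)=2.2978; F=1.1489×(-22.169)=-25.4702, v=11.5590/2.2978=5.0304
k=2: u−w=6.2410, u+w=31.5350; √(b/2)=1.1489, √(2b)=2.2978; F=1.1489×6.241=7.1704, v=31.5350/2.2978=13.7238
k=3: u−w=13.5240, u+w=42.3540; √(b/2)=1.1489, √(2b)=2.2978; F=1.1489×13.524=15.5379, v=42.3540/2.2978=18.4322
k=4: u−w=-37.1460, u+w=-22.2940; √(b/2)=1.1489, √(2b)=2.2978; F=1.1489×(-37.146)=-42.6775, v=-22.2940/2.2978=-9.7022

0: F=16.7132 v=7.2821
1: F=-25.4702 v=5.0304
2: F=7.1704 v=13.7238
3: F=15.5379 v=18.4322
4: F=-42.6775 v=-9.7022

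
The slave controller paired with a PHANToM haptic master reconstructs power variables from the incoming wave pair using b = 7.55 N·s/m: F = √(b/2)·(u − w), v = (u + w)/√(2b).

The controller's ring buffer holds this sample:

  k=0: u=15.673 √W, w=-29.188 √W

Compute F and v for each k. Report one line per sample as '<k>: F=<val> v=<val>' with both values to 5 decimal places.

k=0: u−w=44.86100, u+w=-13.51500; √(b/2)=1.94294, √(2b)=3.88587; F=1.94294×44.861=87.16205, v=-13.51500/3.88587=-3.47798

0: F=87.16205 v=-3.47798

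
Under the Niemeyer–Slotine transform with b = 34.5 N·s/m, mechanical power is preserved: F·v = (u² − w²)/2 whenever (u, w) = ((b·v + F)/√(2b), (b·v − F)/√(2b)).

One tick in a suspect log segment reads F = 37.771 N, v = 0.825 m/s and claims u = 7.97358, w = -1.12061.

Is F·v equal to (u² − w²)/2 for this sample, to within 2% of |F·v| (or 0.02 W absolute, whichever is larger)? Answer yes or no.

F·v = 37.771×0.825 = 31.16108 W.
(u² − w²)/2 = (63.57798 − 1.25577)/2 = 31.16111 W.
|Δ| = 0.00003;  2% of max(1, |F·v|) = 0.62322.

yes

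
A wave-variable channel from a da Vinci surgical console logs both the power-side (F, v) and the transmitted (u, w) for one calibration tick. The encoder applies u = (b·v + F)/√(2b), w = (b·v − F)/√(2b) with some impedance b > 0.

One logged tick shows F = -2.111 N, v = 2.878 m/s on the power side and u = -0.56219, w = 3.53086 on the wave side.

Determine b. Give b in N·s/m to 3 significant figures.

b = 0.532 N·s/m

u + w = 2.96867;  u + w = √(2b)·v, so √(2b) = 2.96867/2.878 = 1.03150.
b = (√(2b))²/2 = 1.06400/2 = 0.53200.
(Check via u − w = 2F/√(2b): u − w = -4.09305, 2F/√(2b) = -4.09305.)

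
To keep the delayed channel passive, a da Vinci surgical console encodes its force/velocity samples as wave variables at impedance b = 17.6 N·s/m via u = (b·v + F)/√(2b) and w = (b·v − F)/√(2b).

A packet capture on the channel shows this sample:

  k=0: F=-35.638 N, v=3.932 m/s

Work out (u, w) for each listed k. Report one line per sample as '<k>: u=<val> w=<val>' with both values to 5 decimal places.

k=0: b·v=17.6×3.932=69.20320; √(2b)=5.93296; u=(69.20320+(-35.638))/5.93296=5.65741, w=(69.20320−(-35.638))/5.93296=17.67098

0: u=5.65741 w=17.67098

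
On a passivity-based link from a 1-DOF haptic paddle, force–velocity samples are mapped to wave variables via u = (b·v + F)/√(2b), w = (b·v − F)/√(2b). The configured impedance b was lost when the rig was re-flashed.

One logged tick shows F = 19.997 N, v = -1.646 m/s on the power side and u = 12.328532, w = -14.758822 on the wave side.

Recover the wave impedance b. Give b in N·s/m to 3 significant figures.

b = 1.09 N·s/m

u + w = -2.430290;  u + w = √(2b)·v, so √(2b) = -2.430290/(-1.646) = 1.476482.
b = (√(2b))²/2 = 2.180000/2 = 1.090000.
(Check via u − w = 2F/√(2b): u − w = 27.087354, 2F/√(2b) = 27.087353.)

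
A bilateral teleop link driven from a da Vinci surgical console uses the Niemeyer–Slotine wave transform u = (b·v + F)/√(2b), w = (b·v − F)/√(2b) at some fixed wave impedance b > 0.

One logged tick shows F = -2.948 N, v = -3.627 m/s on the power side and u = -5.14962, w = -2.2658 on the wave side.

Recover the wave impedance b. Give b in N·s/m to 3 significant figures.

u + w = -7.4154;  u + w = √(2b)·v, so √(2b) = -7.4154/(-3.627) = 2.0445.
b = (√(2b))²/2 = 4.1800/2 = 2.0900.
(Check via u − w = 2F/√(2b): u − w = -2.8838, 2F/√(2b) = -2.8838.)

b = 2.09 N·s/m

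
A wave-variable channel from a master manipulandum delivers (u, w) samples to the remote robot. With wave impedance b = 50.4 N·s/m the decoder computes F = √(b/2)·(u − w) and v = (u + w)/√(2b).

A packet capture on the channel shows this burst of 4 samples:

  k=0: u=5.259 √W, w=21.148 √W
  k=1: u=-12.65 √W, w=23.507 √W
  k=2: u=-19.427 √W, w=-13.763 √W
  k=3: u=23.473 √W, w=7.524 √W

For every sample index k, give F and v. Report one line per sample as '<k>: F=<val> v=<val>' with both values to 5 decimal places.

0: F=-79.76215 v=2.63020
1: F=-181.50670 v=1.08138
2: F=-28.43305 v=-3.30580
3: F=80.06334 v=3.08738

k=0: u−w=-15.88900, u+w=26.40700; √(b/2)=5.01996, √(2b)=10.03992; F=5.01996×(-15.889)=-79.76215, v=26.40700/10.03992=2.63020
k=1: u−w=-36.15700, u+w=10.85700; √(b/2)=5.01996, √(2b)=10.03992; F=5.01996×(-36.157)=-181.50670, v=10.85700/10.03992=1.08138
k=2: u−w=-5.66400, u+w=-33.19000; √(b/2)=5.01996, √(2b)=10.03992; F=5.01996×(-5.664)=-28.43305, v=-33.19000/10.03992=-3.30580
k=3: u−w=15.94900, u+w=30.99700; √(b/2)=5.01996, √(2b)=10.03992; F=5.01996×15.949=80.06334, v=30.99700/10.03992=3.08738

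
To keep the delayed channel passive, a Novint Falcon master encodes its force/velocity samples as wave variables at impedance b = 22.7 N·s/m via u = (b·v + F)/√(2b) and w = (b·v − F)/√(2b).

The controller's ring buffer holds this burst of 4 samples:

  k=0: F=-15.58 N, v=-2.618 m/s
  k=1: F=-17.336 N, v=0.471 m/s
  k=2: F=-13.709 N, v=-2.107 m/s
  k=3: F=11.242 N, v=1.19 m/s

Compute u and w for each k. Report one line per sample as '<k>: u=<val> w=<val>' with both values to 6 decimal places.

0: u=-11.132255 w=-6.507704
1: u=-0.986101 w=4.159676
2: u=-9.133027 w=-5.063838
3: u=5.677541 w=2.340622

k=0: b·v=22.7×(-2.618)=-59.428600; √(2b)=6.737952; u=(-59.428600+(-15.58))/6.737952=-11.132255, w=(-59.428600−(-15.58))/6.737952=-6.507704
k=1: b·v=22.7×0.471=10.691700; √(2b)=6.737952; u=(10.691700+(-17.336))/6.737952=-0.986101, w=(10.691700−(-17.336))/6.737952=4.159676
k=2: b·v=22.7×(-2.107)=-47.828900; √(2b)=6.737952; u=(-47.828900+(-13.709))/6.737952=-9.133027, w=(-47.828900−(-13.709))/6.737952=-5.063838
k=3: b·v=22.7×1.19=27.013000; √(2b)=6.737952; u=(27.013000+11.242)/6.737952=5.677541, w=(27.013000−11.242)/6.737952=2.340622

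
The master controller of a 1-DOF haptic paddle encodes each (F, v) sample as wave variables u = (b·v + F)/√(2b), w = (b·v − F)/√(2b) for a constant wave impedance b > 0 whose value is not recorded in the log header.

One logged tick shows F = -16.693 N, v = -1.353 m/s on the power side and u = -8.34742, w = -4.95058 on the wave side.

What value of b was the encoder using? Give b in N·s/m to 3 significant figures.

u + w = -13.2980;  u + w = √(2b)·v, so √(2b) = -13.2980/(-1.353) = 9.8285.
b = (√(2b))²/2 = 96.6000/2 = 48.3000.
(Check via u − w = 2F/√(2b): u − w = -3.3968, 2F/√(2b) = -3.3968.)

b = 48.3 N·s/m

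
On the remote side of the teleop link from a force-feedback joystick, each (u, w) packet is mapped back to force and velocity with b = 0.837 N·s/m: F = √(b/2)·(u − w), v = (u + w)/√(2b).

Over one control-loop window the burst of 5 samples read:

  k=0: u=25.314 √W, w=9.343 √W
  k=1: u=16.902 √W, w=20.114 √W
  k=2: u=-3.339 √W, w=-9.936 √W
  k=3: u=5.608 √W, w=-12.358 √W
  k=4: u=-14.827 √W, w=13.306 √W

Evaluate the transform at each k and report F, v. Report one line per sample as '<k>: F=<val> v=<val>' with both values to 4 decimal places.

k=0: u−w=15.9710, u+w=34.6570; √(b/2)=0.6469, √(2b)=1.2938; F=0.6469×15.971=10.3319, v=34.6570/1.2938=26.7863
k=1: u−w=-3.2120, u+w=37.0160; √(b/2)=0.6469, √(2b)=1.2938; F=0.6469×(-3.212)=-2.0779, v=37.0160/1.2938=28.6096
k=2: u−w=6.5970, u+w=-13.2750; √(b/2)=0.6469, √(2b)=1.2938; F=0.6469×6.597=4.2677, v=-13.2750/1.2938=-10.2602
k=3: u−w=17.9660, u+w=-6.7500; √(b/2)=0.6469, √(2b)=1.2938; F=0.6469×17.966=11.6225, v=-6.7500/1.2938=-5.2171
k=4: u−w=-28.1330, u+w=-1.5210; √(b/2)=0.6469, √(2b)=1.2938; F=0.6469×(-28.133)=-18.1997, v=-1.5210/1.2938=-1.1756

0: F=10.3319 v=26.7863
1: F=-2.0779 v=28.6096
2: F=4.2677 v=-10.2602
3: F=11.6225 v=-5.2171
4: F=-18.1997 v=-1.1756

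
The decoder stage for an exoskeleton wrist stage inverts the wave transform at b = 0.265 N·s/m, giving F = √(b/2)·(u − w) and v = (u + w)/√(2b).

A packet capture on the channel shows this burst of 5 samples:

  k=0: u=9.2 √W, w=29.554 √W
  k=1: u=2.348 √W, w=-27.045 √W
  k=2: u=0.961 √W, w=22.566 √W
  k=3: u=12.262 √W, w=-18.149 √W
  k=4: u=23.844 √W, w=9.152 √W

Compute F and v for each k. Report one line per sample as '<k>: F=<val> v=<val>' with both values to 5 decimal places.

0: F=-7.40897 v=53.23271
1: F=10.69921 v=-33.92394
2: F=-7.86434 v=32.31682
3: F=11.06977 v=-8.08642
4: F=5.34797 v=45.32349

k=0: u−w=-20.35400, u+w=38.75400; √(b/2)=0.36401, √(2b)=0.72801; F=0.36401×(-20.354)=-7.40897, v=38.75400/0.72801=53.23271
k=1: u−w=29.39300, u+w=-24.69700; √(b/2)=0.36401, √(2b)=0.72801; F=0.36401×29.393=10.69921, v=-24.69700/0.72801=-33.92394
k=2: u−w=-21.60500, u+w=23.52700; √(b/2)=0.36401, √(2b)=0.72801; F=0.36401×(-21.605)=-7.86434, v=23.52700/0.72801=32.31682
k=3: u−w=30.41100, u+w=-5.88700; √(b/2)=0.36401, √(2b)=0.72801; F=0.36401×30.411=11.06977, v=-5.88700/0.72801=-8.08642
k=4: u−w=14.69200, u+w=32.99600; √(b/2)=0.36401, √(2b)=0.72801; F=0.36401×14.692=5.34797, v=32.99600/0.72801=45.32349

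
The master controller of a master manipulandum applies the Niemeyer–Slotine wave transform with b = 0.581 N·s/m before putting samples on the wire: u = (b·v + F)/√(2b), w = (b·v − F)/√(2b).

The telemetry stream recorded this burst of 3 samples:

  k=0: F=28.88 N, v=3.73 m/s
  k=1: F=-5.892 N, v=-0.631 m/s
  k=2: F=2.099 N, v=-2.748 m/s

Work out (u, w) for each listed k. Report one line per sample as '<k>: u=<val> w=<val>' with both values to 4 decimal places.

k=0: b·v=0.581×3.73=2.1671; √(2b)=1.0780; u=(2.1671+28.88)/1.0780=28.8017, w=(2.1671−28.88)/1.0780=-24.7809
k=1: b·v=0.581×(-0.631)=-0.3666; √(2b)=1.0780; u=(-0.3666+(-5.892))/1.0780=-5.8060, w=(-0.3666−(-5.892))/1.0780=5.1258
k=2: b·v=0.581×(-2.748)=-1.5966; √(2b)=1.0780; u=(-1.5966+2.099)/1.0780=0.4661, w=(-1.5966−2.099)/1.0780=-3.4283

0: u=28.8017 w=-24.7809
1: u=-5.8060 w=5.1258
2: u=0.4661 w=-3.4283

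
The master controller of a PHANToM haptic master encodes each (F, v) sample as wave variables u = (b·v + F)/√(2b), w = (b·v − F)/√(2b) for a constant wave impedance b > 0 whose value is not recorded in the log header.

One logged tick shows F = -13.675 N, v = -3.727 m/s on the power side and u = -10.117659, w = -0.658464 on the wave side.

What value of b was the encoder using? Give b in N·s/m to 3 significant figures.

b = 4.18 N·s/m

u + w = -10.776123;  u + w = √(2b)·v, so √(2b) = -10.776123/(-3.727) = 2.891367.
b = (√(2b))²/2 = 8.360000/2 = 4.180000.
(Check via u − w = 2F/√(2b): u − w = -9.459195, 2F/√(2b) = -9.459195.)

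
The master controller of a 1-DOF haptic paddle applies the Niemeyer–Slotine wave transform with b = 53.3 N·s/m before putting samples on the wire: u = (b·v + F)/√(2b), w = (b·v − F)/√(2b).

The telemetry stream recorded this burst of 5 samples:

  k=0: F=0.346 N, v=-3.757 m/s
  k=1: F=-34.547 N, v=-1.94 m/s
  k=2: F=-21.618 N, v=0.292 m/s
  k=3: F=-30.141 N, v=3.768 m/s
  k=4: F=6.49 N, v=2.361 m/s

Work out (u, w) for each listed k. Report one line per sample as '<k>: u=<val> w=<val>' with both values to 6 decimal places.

0: u=-19.361489 w=-19.428513
1: u=-13.361030 w=-6.668941
2: u=-0.586398 w=3.601218
3: u=16.532485 w=22.371089
4: u=12.816929 w=11.559753

k=0: b·v=53.3×(-3.757)=-200.248100; √(2b)=10.324728; u=(-200.248100+0.346)/10.324728=-19.361489, w=(-200.248100−0.346)/10.324728=-19.428513
k=1: b·v=53.3×(-1.94)=-103.402000; √(2b)=10.324728; u=(-103.402000+(-34.547))/10.324728=-13.361030, w=(-103.402000−(-34.547))/10.324728=-6.668941
k=2: b·v=53.3×0.292=15.563600; √(2b)=10.324728; u=(15.563600+(-21.618))/10.324728=-0.586398, w=(15.563600−(-21.618))/10.324728=3.601218
k=3: b·v=53.3×3.768=200.834400; √(2b)=10.324728; u=(200.834400+(-30.141))/10.324728=16.532485, w=(200.834400−(-30.141))/10.324728=22.371089
k=4: b·v=53.3×2.361=125.841300; √(2b)=10.324728; u=(125.841300+6.49)/10.324728=12.816929, w=(125.841300−6.49)/10.324728=11.559753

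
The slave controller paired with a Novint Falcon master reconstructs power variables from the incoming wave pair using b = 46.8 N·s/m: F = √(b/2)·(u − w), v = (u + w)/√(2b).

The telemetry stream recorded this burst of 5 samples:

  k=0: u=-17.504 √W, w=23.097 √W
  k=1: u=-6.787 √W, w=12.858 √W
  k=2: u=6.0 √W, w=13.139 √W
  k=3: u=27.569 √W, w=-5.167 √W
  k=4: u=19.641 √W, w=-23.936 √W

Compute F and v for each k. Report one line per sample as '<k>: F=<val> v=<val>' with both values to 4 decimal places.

0: F=-196.4014 v=0.5781
1: F=-95.0298 v=0.6275
2: F=-34.5339 v=1.9783
3: F=158.3556 v=2.3155
4: F=210.7974 v=-0.4439

k=0: u−w=-40.6010, u+w=5.5930; √(b/2)=4.8374, √(2b)=9.6747; F=4.8374×(-40.601)=-196.4014, v=5.5930/9.6747=0.5781
k=1: u−w=-19.6450, u+w=6.0710; √(b/2)=4.8374, √(2b)=9.6747; F=4.8374×(-19.645)=-95.0298, v=6.0710/9.6747=0.6275
k=2: u−w=-7.1390, u+w=19.1390; √(b/2)=4.8374, √(2b)=9.6747; F=4.8374×(-7.139)=-34.5339, v=19.1390/9.6747=1.9783
k=3: u−w=32.7360, u+w=22.4020; √(b/2)=4.8374, √(2b)=9.6747; F=4.8374×32.736=158.3556, v=22.4020/9.6747=2.3155
k=4: u−w=43.5770, u+w=-4.2950; √(b/2)=4.8374, √(2b)=9.6747; F=4.8374×43.577=210.7974, v=-4.2950/9.6747=-0.4439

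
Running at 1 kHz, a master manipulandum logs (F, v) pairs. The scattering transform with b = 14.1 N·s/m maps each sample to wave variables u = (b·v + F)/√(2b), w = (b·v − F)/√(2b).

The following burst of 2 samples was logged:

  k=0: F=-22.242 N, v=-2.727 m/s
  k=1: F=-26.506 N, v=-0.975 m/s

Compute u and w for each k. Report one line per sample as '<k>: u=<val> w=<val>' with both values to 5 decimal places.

0: u=-11.42910 w=-3.05227
1: u=-7.58017 w=2.40256

k=0: b·v=14.1×(-2.727)=-38.45070; √(2b)=5.31037; u=(-38.45070+(-22.242))/5.31037=-11.42910, w=(-38.45070−(-22.242))/5.31037=-3.05227
k=1: b·v=14.1×(-0.975)=-13.74750; √(2b)=5.31037; u=(-13.74750+(-26.506))/5.31037=-7.58017, w=(-13.74750−(-26.506))/5.31037=2.40256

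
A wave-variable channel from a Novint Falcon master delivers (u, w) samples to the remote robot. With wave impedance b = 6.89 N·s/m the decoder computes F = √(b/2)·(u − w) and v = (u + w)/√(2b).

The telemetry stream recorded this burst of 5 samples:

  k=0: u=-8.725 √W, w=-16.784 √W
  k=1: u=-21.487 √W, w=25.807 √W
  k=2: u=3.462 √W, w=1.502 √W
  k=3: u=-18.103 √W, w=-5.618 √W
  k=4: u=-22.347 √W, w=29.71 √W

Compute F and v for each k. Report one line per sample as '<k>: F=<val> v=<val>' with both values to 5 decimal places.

0: F=14.95808 v=-6.87177
1: F=-87.78103 v=1.16375
2: F=3.63790 v=1.33723
3: F=-23.17305 v=-6.39011
4: F=-96.62149 v=1.98349

k=0: u−w=8.05900, u+w=-25.50900; √(b/2)=1.85607, √(2b)=3.71214; F=1.85607×8.059=14.95808, v=-25.50900/3.71214=-6.87177
k=1: u−w=-47.29400, u+w=4.32000; √(b/2)=1.85607, √(2b)=3.71214; F=1.85607×(-47.294)=-87.78103, v=4.32000/3.71214=1.16375
k=2: u−w=1.96000, u+w=4.96400; √(b/2)=1.85607, √(2b)=3.71214; F=1.85607×1.96=3.63790, v=4.96400/3.71214=1.33723
k=3: u−w=-12.48500, u+w=-23.72100; √(b/2)=1.85607, √(2b)=3.71214; F=1.85607×(-12.485)=-23.17305, v=-23.72100/3.71214=-6.39011
k=4: u−w=-52.05700, u+w=7.36300; √(b/2)=1.85607, √(2b)=3.71214; F=1.85607×(-52.057)=-96.62149, v=7.36300/3.71214=1.98349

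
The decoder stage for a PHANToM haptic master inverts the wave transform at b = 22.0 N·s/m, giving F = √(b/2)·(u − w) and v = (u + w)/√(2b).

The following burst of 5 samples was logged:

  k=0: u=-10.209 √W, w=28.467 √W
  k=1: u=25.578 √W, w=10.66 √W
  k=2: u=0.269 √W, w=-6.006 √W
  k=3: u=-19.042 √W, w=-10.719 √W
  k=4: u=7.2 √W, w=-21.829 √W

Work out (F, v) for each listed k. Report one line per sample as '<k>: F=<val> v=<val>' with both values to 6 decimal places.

k=0: u−w=-38.676000, u+w=18.258000; √(b/2)=3.316625, √(2b)=6.633250; F=3.316625×(-38.676)=-128.273780, v=18.258000/6.633250=2.752497
k=1: u−w=14.918000, u+w=36.238000; √(b/2)=3.316625, √(2b)=6.633250; F=3.316625×14.918=49.477409, v=36.238000/6.633250=5.463084
k=2: u−w=6.275000, u+w=-5.737000; √(b/2)=3.316625, √(2b)=6.633250; F=3.316625×6.275=20.811821, v=-5.737000/6.633250=-0.864885
k=3: u−w=-8.323000, u+w=-29.761000; √(b/2)=3.316625, √(2b)=6.633250; F=3.316625×(-8.323)=-27.604268, v=-29.761000/6.633250=-4.486640
k=4: u−w=29.029000, u+w=-14.629000; √(b/2)=3.316625, √(2b)=6.633250; F=3.316625×29.029=96.278301, v=-14.629000/6.633250=-2.205405

0: F=-128.273780 v=2.752497
1: F=49.477409 v=5.463084
2: F=20.811821 v=-0.864885
3: F=-27.604268 v=-4.486640
4: F=96.278301 v=-2.205405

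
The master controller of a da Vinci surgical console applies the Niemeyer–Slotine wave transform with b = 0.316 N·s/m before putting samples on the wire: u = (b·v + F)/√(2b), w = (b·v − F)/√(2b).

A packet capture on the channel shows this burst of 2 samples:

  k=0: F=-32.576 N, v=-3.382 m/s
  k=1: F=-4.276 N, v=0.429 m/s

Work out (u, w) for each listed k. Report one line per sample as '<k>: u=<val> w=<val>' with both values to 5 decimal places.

0: u=-42.32123 w=39.63259
1: u=-5.20820 w=5.54925

k=0: b·v=0.316×(-3.382)=-1.06871; √(2b)=0.79498; u=(-1.06871+(-32.576))/0.79498=-42.32123, w=(-1.06871−(-32.576))/0.79498=39.63259
k=1: b·v=0.316×0.429=0.13556; √(2b)=0.79498; u=(0.13556+(-4.276))/0.79498=-5.20820, w=(0.13556−(-4.276))/0.79498=5.54925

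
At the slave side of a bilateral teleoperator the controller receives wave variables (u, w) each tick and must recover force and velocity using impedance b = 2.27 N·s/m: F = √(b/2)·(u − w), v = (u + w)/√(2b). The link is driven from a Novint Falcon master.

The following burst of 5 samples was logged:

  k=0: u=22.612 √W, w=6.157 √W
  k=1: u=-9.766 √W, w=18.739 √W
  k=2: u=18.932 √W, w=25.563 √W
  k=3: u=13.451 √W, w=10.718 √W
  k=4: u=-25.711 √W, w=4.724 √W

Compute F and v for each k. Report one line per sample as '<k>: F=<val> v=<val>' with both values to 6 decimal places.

0: F=17.530561 v=13.501961
1: F=-30.368195 v=4.211238
2: F=-7.064427 v=20.882538
3: F=2.911639 v=11.343074
4: F=-32.424347 v=-9.849687

k=0: u−w=16.455000, u+w=28.769000; √(b/2)=1.065364, √(2b)=2.130728; F=1.065364×16.455=17.530561, v=28.769000/2.130728=13.501961
k=1: u−w=-28.505000, u+w=8.973000; √(b/2)=1.065364, √(2b)=2.130728; F=1.065364×(-28.505)=-30.368195, v=8.973000/2.130728=4.211238
k=2: u−w=-6.631000, u+w=44.495000; √(b/2)=1.065364, √(2b)=2.130728; F=1.065364×(-6.631)=-7.064427, v=44.495000/2.130728=20.882538
k=3: u−w=2.733000, u+w=24.169000; √(b/2)=1.065364, √(2b)=2.130728; F=1.065364×2.733=2.911639, v=24.169000/2.130728=11.343074
k=4: u−w=-30.435000, u+w=-20.987000; √(b/2)=1.065364, √(2b)=2.130728; F=1.065364×(-30.435)=-32.424347, v=-20.987000/2.130728=-9.849687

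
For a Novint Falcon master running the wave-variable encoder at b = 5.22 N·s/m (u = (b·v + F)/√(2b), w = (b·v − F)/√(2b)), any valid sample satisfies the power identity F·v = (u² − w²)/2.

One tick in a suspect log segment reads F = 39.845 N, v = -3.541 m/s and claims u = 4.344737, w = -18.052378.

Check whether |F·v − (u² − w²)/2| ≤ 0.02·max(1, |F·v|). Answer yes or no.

no

F·v = 39.845×(-3.541) = -141.091145 W.
(u² − w²)/2 = (18.876740 − 325.888351)/2 = -153.505806 W.
|Δ| = 12.414661;  2% of max(1, |F·v|) = 2.821823.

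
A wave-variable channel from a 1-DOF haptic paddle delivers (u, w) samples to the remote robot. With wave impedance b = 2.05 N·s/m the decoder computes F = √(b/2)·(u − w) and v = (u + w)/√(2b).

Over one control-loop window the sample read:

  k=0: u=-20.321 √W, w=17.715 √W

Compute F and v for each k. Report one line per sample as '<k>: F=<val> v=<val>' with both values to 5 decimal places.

0: F=-38.50852 v=-1.28701

k=0: u−w=-38.03600, u+w=-2.60600; √(b/2)=1.01242, √(2b)=2.02485; F=1.01242×(-38.036)=-38.50852, v=-2.60600/2.02485=-1.28701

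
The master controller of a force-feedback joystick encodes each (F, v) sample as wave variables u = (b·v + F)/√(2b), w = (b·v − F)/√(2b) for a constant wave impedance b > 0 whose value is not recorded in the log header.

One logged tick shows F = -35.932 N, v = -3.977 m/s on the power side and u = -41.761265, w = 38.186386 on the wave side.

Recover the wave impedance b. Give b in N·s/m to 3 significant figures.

b = 0.404 N·s/m

u + w = -3.574879;  u + w = √(2b)·v, so √(2b) = -3.574879/(-3.977) = 0.898888.
b = (√(2b))²/2 = 0.808000/2 = 0.404000.
(Check via u − w = 2F/√(2b): u − w = -79.947651, 2F/√(2b) = -79.947637.)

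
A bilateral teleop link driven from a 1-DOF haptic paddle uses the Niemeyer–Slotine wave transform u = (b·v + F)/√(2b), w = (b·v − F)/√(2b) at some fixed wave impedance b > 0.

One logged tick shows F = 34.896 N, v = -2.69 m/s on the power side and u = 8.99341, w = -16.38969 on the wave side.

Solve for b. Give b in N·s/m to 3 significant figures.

u + w = -7.3963;  u + w = √(2b)·v, so √(2b) = -7.3963/(-2.69) = 2.7495.
b = (√(2b))²/2 = 7.5600/2 = 3.7800.
(Check via u − w = 2F/√(2b): u − w = 25.3831, 2F/√(2b) = 25.3831.)

b = 3.78 N·s/m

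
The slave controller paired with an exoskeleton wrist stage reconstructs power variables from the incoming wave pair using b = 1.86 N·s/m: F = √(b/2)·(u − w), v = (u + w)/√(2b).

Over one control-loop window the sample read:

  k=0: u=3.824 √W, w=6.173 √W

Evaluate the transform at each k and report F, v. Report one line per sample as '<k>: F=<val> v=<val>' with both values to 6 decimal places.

k=0: u−w=-2.349000, u+w=9.997000; √(b/2)=0.964365, √(2b)=1.928730; F=0.964365×(-2.349)=-2.265294, v=9.997000/1.928730=5.183203

0: F=-2.265294 v=5.183203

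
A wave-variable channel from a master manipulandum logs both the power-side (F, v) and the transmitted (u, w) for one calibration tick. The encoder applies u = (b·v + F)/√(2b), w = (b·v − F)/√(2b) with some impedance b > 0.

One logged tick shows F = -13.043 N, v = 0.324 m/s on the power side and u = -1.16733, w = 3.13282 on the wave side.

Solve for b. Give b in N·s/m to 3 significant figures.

u + w = 1.96549;  u + w = √(2b)·v, so √(2b) = 1.96549/0.324 = 6.06633.
b = (√(2b))²/2 = 36.80033/2 = 18.40016.
(Check via u − w = 2F/√(2b): u − w = -4.30015, 2F/√(2b) = -4.30013.)

b = 18.4 N·s/m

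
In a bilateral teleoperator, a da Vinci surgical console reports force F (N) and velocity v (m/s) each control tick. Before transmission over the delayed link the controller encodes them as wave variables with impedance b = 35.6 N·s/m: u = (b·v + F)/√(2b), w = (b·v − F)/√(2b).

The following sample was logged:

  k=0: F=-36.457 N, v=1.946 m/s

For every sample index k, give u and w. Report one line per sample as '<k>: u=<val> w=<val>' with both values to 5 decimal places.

0: u=3.88961 w=12.53075

k=0: b·v=35.6×1.946=69.27760; √(2b)=8.43801; u=(69.27760+(-36.457))/8.43801=3.88961, w=(69.27760−(-36.457))/8.43801=12.53075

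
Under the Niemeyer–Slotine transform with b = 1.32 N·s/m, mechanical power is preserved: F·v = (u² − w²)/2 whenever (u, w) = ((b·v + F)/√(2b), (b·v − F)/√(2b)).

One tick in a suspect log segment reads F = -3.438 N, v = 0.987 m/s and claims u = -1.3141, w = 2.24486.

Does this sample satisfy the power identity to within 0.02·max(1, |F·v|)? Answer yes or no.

no

F·v = (-3.438)×0.987 = -3.3933 W.
(u² − w²)/2 = (1.7269 − 5.0394)/2 = -1.6563 W.
|Δ| = 1.7370;  2% of max(1, |F·v|) = 0.0679.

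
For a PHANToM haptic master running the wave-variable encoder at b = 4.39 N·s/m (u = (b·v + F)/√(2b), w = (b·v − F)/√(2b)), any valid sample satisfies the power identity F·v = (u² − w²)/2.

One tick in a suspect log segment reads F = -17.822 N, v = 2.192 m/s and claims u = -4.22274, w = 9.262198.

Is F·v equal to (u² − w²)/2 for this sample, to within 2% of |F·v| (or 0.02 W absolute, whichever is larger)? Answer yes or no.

F·v = (-17.822)×2.192 = -39.065824 W.
(u² − w²)/2 = (17.831533 − 85.788312)/2 = -33.978389 W.
|Δ| = 5.087435;  2% of max(1, |F·v|) = 0.781316.

no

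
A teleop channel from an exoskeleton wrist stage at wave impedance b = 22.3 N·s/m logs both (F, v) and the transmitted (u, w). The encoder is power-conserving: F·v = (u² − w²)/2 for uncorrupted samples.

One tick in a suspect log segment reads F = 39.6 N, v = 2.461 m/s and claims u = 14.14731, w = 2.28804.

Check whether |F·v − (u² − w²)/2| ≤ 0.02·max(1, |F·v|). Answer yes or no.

F·v = 39.6×2.461 = 97.4556 W.
(u² − w²)/2 = (200.1464 − 5.2351)/2 = 97.4556 W.
|Δ| = 0.0000;  2% of max(1, |F·v|) = 1.9491.

yes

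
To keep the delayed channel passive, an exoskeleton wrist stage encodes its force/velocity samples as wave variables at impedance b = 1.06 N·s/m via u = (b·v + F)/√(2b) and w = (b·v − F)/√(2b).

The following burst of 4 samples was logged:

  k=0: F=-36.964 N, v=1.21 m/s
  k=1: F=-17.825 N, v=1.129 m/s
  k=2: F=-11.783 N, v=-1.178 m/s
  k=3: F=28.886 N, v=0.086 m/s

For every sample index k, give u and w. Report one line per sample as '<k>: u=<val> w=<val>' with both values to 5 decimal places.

0: u=-24.50609 w=26.26787
1: u=-11.42034 w=13.06418
2: u=-8.95019 w=7.23500
3: u=19.90160 w=-19.77638

k=0: b·v=1.06×1.21=1.28260; √(2b)=1.45602; u=(1.28260+(-36.964))/1.45602=-24.50609, w=(1.28260−(-36.964))/1.45602=26.26787
k=1: b·v=1.06×1.129=1.19674; √(2b)=1.45602; u=(1.19674+(-17.825))/1.45602=-11.42034, w=(1.19674−(-17.825))/1.45602=13.06418
k=2: b·v=1.06×(-1.178)=-1.24868; √(2b)=1.45602; u=(-1.24868+(-11.783))/1.45602=-8.95019, w=(-1.24868−(-11.783))/1.45602=7.23500
k=3: b·v=1.06×0.086=0.09116; √(2b)=1.45602; u=(0.09116+28.886)/1.45602=19.90160, w=(0.09116−28.886)/1.45602=-19.77638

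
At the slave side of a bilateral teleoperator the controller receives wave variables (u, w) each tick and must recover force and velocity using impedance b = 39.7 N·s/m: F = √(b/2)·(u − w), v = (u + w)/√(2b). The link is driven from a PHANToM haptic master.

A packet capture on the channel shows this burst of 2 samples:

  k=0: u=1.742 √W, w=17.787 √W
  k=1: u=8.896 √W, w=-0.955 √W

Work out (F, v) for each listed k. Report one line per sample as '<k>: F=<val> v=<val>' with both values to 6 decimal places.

k=0: u−w=-16.045000, u+w=19.529000; √(b/2)=4.455334, √(2b)=8.910668; F=4.455334×(-16.045)=-71.485832, v=19.529000/8.910668=2.191643
k=1: u−w=9.851000, u+w=7.941000; √(b/2)=4.455334, √(2b)=8.910668; F=4.455334×9.851=43.889494, v=7.941000/8.910668=0.891179

0: F=-71.485832 v=2.191643
1: F=43.889494 v=0.891179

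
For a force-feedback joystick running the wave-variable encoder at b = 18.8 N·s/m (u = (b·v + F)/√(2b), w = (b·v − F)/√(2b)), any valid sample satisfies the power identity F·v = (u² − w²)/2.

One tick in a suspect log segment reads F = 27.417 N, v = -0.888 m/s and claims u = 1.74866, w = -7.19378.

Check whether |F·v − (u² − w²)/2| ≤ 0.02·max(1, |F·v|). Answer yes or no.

yes

F·v = 27.417×(-0.888) = -24.34630 W.
(u² − w²)/2 = (3.05781 − 51.75047)/2 = -24.34633 W.
|Δ| = 0.00003;  2% of max(1, |F·v|) = 0.48693.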